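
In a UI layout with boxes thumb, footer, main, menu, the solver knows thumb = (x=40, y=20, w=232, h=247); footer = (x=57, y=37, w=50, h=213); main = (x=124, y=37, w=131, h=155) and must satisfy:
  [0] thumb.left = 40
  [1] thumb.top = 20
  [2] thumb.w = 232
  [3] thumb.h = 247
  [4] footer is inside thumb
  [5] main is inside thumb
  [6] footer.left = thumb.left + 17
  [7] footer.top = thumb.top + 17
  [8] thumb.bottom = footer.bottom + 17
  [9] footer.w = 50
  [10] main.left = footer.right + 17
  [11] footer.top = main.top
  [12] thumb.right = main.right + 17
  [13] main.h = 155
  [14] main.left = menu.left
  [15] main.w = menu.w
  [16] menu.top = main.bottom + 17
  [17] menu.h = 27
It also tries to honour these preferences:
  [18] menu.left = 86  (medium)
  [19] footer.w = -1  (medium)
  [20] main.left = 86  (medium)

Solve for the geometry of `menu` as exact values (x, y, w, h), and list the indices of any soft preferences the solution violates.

menu = (x=124, y=209, w=131, h=27)
violated soft preferences: 18, 19, 20

1. menu.x = 124  [main.left = menu.left]
2. menu.w = 131  [main.w = menu.w]
3. menu.y = 209  [menu.top = main.bottom + 17]
4. menu.h = 27  [menu.h = 27]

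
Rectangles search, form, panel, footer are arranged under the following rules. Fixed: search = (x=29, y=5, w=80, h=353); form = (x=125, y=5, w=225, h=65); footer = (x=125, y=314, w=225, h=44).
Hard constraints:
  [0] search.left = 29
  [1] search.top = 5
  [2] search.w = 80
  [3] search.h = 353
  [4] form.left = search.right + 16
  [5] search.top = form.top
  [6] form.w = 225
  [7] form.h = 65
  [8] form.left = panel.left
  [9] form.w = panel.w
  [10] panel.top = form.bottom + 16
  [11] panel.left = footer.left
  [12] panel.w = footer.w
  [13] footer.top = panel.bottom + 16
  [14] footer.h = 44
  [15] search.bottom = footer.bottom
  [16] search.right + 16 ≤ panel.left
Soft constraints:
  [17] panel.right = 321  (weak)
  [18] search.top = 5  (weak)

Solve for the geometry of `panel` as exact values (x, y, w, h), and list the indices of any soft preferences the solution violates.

panel = (x=125, y=86, w=225, h=212)
violated soft preferences: 17

1. panel.x = 125  [form.left = panel.left]
2. panel.w = 225  [form.w = panel.w]
3. panel.y = 86  [panel.top = form.bottom + 16]
4. panel.h = 212  [footer.top = panel.bottom + 16]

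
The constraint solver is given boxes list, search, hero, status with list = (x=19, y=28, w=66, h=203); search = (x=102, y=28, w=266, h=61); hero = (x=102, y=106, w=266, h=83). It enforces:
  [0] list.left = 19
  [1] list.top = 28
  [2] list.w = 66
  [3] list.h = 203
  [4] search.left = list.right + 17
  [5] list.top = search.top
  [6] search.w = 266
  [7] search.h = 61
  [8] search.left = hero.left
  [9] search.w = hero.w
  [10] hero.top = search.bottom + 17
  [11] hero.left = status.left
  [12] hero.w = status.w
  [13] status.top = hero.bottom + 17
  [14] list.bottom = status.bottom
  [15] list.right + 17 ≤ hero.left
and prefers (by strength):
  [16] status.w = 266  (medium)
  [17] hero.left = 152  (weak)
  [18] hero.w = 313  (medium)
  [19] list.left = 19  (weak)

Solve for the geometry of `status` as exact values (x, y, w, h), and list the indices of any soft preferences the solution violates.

1. status.x = 102  [hero.left = status.left]
2. status.w = 266  [hero.w = status.w]
3. status.y = 206  [status.top = hero.bottom + 17]
4. status.h = 25  [list.bottom = status.bottom]

status = (x=102, y=206, w=266, h=25)
violated soft preferences: 17, 18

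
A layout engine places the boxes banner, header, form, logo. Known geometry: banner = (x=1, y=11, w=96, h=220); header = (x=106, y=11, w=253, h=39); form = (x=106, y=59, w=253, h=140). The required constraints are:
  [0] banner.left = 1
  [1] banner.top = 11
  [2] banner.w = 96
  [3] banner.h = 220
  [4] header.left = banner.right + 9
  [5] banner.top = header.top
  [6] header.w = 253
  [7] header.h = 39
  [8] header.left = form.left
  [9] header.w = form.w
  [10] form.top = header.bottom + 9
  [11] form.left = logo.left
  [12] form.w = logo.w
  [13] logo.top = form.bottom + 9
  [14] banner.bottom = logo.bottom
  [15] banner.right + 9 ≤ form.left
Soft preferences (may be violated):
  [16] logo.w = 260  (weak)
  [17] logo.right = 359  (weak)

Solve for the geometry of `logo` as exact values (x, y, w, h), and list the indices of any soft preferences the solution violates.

1. logo.x = 106  [form.left = logo.left]
2. logo.w = 253  [form.w = logo.w]
3. logo.y = 208  [logo.top = form.bottom + 9]
4. logo.h = 23  [banner.bottom = logo.bottom]

logo = (x=106, y=208, w=253, h=23)
violated soft preferences: 16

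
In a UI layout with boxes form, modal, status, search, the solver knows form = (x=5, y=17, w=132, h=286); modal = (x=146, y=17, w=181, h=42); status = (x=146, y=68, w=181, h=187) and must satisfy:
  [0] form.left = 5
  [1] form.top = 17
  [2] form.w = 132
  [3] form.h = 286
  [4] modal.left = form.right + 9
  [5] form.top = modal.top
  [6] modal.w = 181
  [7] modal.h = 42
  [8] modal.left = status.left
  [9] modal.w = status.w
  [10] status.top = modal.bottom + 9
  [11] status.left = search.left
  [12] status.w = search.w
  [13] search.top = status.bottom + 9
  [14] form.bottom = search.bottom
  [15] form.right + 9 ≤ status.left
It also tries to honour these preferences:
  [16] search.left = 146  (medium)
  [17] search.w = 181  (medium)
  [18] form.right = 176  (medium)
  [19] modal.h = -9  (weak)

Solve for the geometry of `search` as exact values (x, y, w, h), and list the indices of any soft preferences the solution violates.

search = (x=146, y=264, w=181, h=39)
violated soft preferences: 18, 19

1. search.x = 146  [status.left = search.left]
2. search.w = 181  [status.w = search.w]
3. search.y = 264  [search.top = status.bottom + 9]
4. search.h = 39  [form.bottom = search.bottom]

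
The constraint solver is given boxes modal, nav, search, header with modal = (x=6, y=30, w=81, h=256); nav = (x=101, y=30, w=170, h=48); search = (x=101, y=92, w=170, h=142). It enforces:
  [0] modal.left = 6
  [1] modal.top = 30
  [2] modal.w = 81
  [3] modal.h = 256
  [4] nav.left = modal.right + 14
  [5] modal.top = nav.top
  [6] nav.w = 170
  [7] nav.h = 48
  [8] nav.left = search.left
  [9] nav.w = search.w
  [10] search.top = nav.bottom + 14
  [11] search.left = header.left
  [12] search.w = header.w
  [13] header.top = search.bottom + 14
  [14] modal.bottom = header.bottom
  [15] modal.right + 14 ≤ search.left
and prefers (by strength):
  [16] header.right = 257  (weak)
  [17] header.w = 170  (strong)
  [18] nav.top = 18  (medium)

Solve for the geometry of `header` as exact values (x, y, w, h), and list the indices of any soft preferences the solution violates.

1. header.x = 101  [search.left = header.left]
2. header.w = 170  [search.w = header.w]
3. header.y = 248  [header.top = search.bottom + 14]
4. header.h = 38  [modal.bottom = header.bottom]

header = (x=101, y=248, w=170, h=38)
violated soft preferences: 16, 18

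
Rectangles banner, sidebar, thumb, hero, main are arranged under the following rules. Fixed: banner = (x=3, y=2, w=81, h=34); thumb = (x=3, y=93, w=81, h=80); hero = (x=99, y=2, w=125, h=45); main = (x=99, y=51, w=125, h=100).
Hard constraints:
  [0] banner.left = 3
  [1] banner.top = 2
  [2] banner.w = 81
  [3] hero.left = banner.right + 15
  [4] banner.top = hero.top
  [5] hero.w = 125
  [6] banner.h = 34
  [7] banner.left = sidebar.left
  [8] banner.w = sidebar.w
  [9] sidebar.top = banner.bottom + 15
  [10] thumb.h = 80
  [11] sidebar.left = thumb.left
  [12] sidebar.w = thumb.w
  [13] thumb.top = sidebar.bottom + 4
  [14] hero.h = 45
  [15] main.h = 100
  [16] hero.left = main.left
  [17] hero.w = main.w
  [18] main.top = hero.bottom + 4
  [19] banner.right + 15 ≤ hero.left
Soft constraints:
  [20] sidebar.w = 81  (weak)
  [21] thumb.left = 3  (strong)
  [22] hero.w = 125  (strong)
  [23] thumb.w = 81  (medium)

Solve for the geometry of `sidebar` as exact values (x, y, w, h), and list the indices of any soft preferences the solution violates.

sidebar = (x=3, y=51, w=81, h=38)
violated soft preferences: none

1. sidebar.x = 3  [banner.left = sidebar.left]
2. sidebar.w = 81  [banner.w = sidebar.w]
3. sidebar.y = 51  [sidebar.top = banner.bottom + 15]
4. sidebar.h = 38  [thumb.top = sidebar.bottom + 4]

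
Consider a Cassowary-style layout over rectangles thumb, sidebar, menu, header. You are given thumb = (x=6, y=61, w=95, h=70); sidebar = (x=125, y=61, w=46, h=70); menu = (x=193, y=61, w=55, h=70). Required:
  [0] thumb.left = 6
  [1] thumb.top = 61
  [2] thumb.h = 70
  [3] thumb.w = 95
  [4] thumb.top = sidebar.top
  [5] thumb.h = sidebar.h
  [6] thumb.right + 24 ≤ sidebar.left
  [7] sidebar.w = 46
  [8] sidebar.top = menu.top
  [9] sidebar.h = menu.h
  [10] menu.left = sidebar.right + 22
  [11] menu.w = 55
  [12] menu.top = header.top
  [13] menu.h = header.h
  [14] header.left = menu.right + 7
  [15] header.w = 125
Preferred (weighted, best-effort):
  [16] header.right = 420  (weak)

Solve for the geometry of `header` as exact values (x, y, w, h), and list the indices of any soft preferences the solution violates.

1. header.y = 61  [menu.top = header.top]
2. header.h = 70  [menu.h = header.h]
3. header.x = 255  [header.left = menu.right + 7]
4. header.w = 125  [header.w = 125]

header = (x=255, y=61, w=125, h=70)
violated soft preferences: 16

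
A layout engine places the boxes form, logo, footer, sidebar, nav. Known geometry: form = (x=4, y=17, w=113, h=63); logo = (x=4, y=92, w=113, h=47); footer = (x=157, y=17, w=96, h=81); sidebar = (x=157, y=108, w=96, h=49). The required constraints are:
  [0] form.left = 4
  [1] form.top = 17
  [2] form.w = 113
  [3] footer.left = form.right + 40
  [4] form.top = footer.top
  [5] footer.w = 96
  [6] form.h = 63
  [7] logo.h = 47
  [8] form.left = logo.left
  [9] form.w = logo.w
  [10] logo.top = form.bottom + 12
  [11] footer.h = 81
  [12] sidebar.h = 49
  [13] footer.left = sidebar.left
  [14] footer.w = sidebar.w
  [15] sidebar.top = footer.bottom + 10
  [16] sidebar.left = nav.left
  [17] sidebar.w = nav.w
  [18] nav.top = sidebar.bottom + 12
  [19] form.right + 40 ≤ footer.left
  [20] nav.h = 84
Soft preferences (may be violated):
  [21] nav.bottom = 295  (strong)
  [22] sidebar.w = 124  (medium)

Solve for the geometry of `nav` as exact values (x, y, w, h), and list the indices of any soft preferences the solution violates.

nav = (x=157, y=169, w=96, h=84)
violated soft preferences: 21, 22

1. nav.x = 157  [sidebar.left = nav.left]
2. nav.w = 96  [sidebar.w = nav.w]
3. nav.y = 169  [nav.top = sidebar.bottom + 12]
4. nav.h = 84  [nav.h = 84]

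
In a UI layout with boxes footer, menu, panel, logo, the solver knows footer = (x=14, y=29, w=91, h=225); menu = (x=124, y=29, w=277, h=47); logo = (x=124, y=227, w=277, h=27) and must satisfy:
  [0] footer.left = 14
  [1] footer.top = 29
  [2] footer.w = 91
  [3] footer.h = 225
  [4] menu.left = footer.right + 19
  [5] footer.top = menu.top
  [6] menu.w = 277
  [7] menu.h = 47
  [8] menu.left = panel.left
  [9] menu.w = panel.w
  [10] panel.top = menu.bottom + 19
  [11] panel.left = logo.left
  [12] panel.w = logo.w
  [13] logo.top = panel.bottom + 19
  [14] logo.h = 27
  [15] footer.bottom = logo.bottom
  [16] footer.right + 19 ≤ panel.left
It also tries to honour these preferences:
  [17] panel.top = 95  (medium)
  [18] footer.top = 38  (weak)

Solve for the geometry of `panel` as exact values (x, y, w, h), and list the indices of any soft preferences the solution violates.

panel = (x=124, y=95, w=277, h=113)
violated soft preferences: 18

1. panel.x = 124  [menu.left = panel.left]
2. panel.w = 277  [menu.w = panel.w]
3. panel.y = 95  [panel.top = menu.bottom + 19]
4. panel.h = 113  [logo.top = panel.bottom + 19]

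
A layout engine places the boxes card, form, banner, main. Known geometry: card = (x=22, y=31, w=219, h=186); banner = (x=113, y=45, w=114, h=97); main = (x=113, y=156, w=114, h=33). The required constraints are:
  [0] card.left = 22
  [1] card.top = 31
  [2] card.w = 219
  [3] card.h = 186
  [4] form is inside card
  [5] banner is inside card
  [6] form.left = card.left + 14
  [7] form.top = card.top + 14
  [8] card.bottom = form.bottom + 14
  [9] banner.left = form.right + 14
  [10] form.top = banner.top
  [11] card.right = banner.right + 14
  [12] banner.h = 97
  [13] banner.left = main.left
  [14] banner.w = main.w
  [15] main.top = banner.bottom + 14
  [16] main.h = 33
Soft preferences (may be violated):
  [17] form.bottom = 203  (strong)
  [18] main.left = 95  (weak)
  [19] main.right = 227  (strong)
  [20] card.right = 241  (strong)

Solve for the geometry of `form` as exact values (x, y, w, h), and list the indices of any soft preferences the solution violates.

1. form.x = 36  [form.left = card.left + 14]
2. form.y = 45  [form.top = card.top + 14]
3. form.h = 158  [card.bottom = form.bottom + 14]
4. form.w = 63  [banner.left = form.right + 14]

form = (x=36, y=45, w=63, h=158)
violated soft preferences: 18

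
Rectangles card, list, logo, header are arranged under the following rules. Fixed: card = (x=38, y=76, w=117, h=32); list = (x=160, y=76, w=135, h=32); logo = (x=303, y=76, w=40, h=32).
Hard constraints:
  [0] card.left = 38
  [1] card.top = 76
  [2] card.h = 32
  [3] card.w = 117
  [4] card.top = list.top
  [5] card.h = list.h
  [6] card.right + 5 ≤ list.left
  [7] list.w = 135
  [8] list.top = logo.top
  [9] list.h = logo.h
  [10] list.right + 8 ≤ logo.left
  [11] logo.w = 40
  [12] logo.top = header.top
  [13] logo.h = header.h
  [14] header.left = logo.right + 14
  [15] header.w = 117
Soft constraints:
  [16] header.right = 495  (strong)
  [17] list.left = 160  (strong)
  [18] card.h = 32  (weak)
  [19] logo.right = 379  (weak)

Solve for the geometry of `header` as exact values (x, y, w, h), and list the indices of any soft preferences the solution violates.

header = (x=357, y=76, w=117, h=32)
violated soft preferences: 16, 19

1. header.y = 76  [logo.top = header.top]
2. header.h = 32  [logo.h = header.h]
3. header.x = 357  [header.left = logo.right + 14]
4. header.w = 117  [header.w = 117]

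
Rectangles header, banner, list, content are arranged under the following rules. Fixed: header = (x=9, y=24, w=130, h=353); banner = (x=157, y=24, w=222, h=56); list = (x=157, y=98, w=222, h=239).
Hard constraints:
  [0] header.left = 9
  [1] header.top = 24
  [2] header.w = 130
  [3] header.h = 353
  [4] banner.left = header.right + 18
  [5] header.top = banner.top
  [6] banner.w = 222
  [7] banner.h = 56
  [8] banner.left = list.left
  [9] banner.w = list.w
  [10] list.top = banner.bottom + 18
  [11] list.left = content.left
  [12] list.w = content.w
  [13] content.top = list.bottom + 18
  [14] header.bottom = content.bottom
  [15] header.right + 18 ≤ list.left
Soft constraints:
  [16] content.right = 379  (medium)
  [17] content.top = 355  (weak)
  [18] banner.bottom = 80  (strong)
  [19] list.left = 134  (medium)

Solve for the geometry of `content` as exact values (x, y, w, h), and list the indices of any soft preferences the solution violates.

content = (x=157, y=355, w=222, h=22)
violated soft preferences: 19

1. content.x = 157  [list.left = content.left]
2. content.w = 222  [list.w = content.w]
3. content.y = 355  [content.top = list.bottom + 18]
4. content.h = 22  [header.bottom = content.bottom]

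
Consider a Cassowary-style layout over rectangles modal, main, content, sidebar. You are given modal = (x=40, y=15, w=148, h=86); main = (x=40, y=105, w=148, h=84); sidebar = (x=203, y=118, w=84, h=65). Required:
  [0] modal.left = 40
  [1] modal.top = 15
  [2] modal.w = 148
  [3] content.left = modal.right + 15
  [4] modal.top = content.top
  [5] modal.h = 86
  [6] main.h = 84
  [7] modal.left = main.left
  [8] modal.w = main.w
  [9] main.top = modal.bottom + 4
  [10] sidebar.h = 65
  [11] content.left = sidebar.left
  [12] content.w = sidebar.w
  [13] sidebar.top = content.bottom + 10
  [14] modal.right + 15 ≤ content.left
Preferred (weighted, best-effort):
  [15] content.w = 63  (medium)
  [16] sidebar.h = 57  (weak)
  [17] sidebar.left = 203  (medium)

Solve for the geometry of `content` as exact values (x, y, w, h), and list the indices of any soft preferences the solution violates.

1. content.x = 203  [content.left = modal.right + 15]
2. content.y = 15  [modal.top = content.top]
3. content.w = 84  [content.w = sidebar.w]
4. content.h = 93  [sidebar.top = content.bottom + 10]

content = (x=203, y=15, w=84, h=93)
violated soft preferences: 15, 16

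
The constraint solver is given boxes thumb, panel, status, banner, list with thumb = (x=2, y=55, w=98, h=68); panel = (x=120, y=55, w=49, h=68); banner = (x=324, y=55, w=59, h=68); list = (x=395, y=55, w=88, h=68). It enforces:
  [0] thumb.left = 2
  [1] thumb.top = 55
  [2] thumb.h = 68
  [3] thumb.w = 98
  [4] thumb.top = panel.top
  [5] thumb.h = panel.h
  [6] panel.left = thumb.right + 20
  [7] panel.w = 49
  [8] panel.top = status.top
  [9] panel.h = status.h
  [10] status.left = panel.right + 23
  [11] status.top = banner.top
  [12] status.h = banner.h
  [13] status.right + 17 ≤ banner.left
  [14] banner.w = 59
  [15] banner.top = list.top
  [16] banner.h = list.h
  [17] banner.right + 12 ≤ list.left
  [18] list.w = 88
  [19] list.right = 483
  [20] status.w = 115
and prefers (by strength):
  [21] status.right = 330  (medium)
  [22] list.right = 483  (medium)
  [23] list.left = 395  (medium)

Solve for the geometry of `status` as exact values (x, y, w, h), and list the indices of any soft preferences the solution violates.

status = (x=192, y=55, w=115, h=68)
violated soft preferences: 21

1. status.y = 55  [panel.top = status.top]
2. status.h = 68  [panel.h = status.h]
3. status.x = 192  [status.left = panel.right + 23]
4. status.w = 115  [status.w = 115]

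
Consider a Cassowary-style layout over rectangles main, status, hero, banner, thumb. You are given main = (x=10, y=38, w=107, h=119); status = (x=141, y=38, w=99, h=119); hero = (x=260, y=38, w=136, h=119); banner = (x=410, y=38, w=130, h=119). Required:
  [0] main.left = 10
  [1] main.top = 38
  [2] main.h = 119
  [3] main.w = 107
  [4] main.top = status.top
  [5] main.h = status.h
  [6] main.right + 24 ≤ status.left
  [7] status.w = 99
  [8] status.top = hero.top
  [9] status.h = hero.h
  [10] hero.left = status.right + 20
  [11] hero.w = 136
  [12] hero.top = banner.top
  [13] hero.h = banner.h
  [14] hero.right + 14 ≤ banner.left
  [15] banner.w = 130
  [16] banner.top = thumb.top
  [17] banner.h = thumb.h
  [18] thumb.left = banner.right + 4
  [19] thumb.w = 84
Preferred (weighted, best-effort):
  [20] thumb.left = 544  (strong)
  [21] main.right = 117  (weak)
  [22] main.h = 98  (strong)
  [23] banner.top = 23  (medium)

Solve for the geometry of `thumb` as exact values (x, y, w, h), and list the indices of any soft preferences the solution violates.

thumb = (x=544, y=38, w=84, h=119)
violated soft preferences: 22, 23

1. thumb.y = 38  [banner.top = thumb.top]
2. thumb.h = 119  [banner.h = thumb.h]
3. thumb.x = 544  [thumb.left = banner.right + 4]
4. thumb.w = 84  [thumb.w = 84]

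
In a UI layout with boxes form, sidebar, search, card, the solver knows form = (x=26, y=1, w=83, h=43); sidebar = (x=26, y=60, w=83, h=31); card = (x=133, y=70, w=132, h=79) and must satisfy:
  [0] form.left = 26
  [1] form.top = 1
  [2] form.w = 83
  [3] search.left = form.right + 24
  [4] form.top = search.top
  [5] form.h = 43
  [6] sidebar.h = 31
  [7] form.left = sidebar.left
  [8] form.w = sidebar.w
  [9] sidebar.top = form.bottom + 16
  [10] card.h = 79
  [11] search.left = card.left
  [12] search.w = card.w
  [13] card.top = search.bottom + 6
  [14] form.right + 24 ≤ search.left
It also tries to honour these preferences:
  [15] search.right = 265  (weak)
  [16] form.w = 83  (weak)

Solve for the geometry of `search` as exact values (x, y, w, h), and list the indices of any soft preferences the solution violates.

1. search.x = 133  [search.left = form.right + 24]
2. search.y = 1  [form.top = search.top]
3. search.w = 132  [search.w = card.w]
4. search.h = 63  [card.top = search.bottom + 6]

search = (x=133, y=1, w=132, h=63)
violated soft preferences: none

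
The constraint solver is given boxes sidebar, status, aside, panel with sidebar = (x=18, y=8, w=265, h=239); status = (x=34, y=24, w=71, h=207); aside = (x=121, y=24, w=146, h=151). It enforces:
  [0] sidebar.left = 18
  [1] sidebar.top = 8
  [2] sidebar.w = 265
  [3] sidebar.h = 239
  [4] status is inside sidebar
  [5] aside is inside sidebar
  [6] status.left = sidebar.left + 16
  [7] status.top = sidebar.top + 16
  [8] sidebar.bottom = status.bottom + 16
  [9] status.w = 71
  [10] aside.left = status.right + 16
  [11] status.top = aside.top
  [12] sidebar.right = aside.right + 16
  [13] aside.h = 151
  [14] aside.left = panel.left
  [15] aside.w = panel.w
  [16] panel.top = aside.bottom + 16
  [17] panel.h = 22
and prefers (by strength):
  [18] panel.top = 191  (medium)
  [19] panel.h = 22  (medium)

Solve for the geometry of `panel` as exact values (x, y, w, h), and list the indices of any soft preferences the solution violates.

panel = (x=121, y=191, w=146, h=22)
violated soft preferences: none

1. panel.x = 121  [aside.left = panel.left]
2. panel.w = 146  [aside.w = panel.w]
3. panel.y = 191  [panel.top = aside.bottom + 16]
4. panel.h = 22  [panel.h = 22]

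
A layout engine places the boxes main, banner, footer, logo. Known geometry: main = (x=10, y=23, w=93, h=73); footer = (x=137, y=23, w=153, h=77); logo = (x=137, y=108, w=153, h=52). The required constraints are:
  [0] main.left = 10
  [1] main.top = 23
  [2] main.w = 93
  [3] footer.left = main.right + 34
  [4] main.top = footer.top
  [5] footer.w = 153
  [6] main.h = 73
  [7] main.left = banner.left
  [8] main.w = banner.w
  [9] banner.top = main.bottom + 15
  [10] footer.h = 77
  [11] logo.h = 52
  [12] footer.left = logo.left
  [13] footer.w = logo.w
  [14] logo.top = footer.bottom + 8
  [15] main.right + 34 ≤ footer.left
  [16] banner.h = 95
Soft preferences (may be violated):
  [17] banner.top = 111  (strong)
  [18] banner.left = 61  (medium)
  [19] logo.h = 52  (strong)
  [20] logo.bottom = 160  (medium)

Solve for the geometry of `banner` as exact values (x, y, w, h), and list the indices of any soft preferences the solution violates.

banner = (x=10, y=111, w=93, h=95)
violated soft preferences: 18

1. banner.x = 10  [main.left = banner.left]
2. banner.w = 93  [main.w = banner.w]
3. banner.y = 111  [banner.top = main.bottom + 15]
4. banner.h = 95  [banner.h = 95]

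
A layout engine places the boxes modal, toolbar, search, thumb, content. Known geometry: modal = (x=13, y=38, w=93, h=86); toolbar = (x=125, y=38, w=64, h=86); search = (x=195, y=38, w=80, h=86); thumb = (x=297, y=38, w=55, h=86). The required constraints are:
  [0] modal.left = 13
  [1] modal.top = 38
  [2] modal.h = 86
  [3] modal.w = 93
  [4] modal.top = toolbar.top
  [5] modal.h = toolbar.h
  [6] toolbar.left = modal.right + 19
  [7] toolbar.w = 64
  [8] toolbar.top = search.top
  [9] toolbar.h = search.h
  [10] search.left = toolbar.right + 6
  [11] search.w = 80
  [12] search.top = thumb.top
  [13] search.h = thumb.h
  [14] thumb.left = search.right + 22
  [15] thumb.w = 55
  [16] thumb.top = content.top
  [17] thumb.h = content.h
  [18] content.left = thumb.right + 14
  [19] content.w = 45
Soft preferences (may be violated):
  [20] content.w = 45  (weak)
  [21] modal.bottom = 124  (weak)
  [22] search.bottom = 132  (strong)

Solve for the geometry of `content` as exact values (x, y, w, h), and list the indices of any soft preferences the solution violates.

content = (x=366, y=38, w=45, h=86)
violated soft preferences: 22

1. content.y = 38  [thumb.top = content.top]
2. content.h = 86  [thumb.h = content.h]
3. content.x = 366  [content.left = thumb.right + 14]
4. content.w = 45  [content.w = 45]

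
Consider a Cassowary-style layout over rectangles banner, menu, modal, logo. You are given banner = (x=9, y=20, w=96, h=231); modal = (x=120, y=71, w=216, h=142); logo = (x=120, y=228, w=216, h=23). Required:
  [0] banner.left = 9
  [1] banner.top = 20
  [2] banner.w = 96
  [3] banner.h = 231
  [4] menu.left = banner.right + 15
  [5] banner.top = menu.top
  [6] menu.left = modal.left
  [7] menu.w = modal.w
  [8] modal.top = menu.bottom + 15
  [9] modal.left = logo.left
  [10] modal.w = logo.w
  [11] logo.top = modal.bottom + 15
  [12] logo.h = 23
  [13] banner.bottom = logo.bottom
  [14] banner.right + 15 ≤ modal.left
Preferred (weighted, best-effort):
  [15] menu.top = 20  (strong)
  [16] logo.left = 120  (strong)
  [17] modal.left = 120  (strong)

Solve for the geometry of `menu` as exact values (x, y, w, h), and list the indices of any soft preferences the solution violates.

menu = (x=120, y=20, w=216, h=36)
violated soft preferences: none

1. menu.x = 120  [menu.left = banner.right + 15]
2. menu.y = 20  [banner.top = menu.top]
3. menu.w = 216  [menu.w = modal.w]
4. menu.h = 36  [modal.top = menu.bottom + 15]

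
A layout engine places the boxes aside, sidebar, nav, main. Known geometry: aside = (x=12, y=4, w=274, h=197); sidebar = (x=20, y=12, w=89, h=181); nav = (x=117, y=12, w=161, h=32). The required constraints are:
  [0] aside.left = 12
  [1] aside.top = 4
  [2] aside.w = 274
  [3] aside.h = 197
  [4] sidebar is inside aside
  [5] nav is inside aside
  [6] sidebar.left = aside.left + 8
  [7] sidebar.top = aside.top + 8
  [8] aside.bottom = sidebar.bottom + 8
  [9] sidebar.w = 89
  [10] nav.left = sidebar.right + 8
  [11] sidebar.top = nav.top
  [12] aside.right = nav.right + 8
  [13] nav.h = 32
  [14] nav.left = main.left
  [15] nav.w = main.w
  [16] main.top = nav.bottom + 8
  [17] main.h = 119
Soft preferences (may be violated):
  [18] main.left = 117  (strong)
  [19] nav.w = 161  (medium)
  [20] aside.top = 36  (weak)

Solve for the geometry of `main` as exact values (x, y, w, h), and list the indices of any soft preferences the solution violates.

main = (x=117, y=52, w=161, h=119)
violated soft preferences: 20

1. main.x = 117  [nav.left = main.left]
2. main.w = 161  [nav.w = main.w]
3. main.y = 52  [main.top = nav.bottom + 8]
4. main.h = 119  [main.h = 119]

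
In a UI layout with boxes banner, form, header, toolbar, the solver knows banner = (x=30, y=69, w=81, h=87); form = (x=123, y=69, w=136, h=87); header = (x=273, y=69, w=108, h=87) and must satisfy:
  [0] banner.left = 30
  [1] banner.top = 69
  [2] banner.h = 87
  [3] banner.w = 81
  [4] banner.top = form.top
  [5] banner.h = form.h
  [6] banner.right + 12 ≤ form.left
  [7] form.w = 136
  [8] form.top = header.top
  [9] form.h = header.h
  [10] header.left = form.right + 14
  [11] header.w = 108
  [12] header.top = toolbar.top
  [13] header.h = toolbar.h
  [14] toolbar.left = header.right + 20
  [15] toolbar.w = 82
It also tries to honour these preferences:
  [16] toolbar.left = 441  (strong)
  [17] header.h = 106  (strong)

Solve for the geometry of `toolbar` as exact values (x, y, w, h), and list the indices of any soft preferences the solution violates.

1. toolbar.y = 69  [header.top = toolbar.top]
2. toolbar.h = 87  [header.h = toolbar.h]
3. toolbar.x = 401  [toolbar.left = header.right + 20]
4. toolbar.w = 82  [toolbar.w = 82]

toolbar = (x=401, y=69, w=82, h=87)
violated soft preferences: 16, 17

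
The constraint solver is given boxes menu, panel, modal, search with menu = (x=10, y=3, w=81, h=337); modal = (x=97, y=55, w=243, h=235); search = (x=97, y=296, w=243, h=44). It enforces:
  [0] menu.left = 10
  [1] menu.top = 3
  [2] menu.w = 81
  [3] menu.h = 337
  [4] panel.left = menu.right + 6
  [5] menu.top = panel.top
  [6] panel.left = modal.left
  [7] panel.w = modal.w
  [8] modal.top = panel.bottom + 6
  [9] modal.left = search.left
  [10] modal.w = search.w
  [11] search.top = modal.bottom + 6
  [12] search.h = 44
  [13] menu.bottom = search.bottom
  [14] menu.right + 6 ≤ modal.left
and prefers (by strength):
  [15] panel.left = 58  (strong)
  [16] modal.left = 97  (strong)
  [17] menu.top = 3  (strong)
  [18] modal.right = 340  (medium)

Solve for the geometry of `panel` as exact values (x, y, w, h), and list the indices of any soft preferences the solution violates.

panel = (x=97, y=3, w=243, h=46)
violated soft preferences: 15

1. panel.x = 97  [panel.left = menu.right + 6]
2. panel.y = 3  [menu.top = panel.top]
3. panel.w = 243  [panel.w = modal.w]
4. panel.h = 46  [modal.top = panel.bottom + 6]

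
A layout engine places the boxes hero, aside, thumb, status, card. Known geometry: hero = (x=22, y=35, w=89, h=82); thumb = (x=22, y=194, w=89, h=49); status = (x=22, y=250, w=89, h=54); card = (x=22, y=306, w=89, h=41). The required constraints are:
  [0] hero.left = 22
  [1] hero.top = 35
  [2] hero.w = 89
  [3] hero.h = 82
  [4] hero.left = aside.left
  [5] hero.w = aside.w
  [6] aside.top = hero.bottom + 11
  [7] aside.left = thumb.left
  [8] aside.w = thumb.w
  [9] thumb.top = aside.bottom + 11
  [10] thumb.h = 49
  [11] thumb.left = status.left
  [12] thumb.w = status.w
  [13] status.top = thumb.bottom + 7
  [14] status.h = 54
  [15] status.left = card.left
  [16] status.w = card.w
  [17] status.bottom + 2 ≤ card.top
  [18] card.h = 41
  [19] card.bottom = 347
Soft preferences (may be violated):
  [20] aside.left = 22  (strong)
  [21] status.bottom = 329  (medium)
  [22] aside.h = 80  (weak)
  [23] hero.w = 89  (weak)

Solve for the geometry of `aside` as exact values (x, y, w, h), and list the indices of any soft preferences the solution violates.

aside = (x=22, y=128, w=89, h=55)
violated soft preferences: 21, 22

1. aside.x = 22  [hero.left = aside.left]
2. aside.w = 89  [hero.w = aside.w]
3. aside.y = 128  [aside.top = hero.bottom + 11]
4. aside.h = 55  [thumb.top = aside.bottom + 11]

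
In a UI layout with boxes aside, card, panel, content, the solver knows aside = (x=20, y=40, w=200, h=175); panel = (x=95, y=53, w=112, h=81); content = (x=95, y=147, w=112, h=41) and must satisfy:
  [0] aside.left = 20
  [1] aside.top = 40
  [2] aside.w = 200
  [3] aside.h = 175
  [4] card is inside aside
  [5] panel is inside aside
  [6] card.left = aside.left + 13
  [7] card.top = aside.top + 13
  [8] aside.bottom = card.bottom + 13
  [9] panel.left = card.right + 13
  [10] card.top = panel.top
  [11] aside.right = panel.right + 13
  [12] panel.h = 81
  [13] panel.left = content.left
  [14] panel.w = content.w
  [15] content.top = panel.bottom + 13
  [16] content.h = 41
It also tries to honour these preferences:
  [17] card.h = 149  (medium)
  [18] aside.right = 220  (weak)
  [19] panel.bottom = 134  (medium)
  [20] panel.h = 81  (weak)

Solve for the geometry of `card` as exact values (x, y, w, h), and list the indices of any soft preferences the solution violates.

1. card.x = 33  [card.left = aside.left + 13]
2. card.y = 53  [card.top = aside.top + 13]
3. card.h = 149  [aside.bottom = card.bottom + 13]
4. card.w = 49  [panel.left = card.right + 13]

card = (x=33, y=53, w=49, h=149)
violated soft preferences: none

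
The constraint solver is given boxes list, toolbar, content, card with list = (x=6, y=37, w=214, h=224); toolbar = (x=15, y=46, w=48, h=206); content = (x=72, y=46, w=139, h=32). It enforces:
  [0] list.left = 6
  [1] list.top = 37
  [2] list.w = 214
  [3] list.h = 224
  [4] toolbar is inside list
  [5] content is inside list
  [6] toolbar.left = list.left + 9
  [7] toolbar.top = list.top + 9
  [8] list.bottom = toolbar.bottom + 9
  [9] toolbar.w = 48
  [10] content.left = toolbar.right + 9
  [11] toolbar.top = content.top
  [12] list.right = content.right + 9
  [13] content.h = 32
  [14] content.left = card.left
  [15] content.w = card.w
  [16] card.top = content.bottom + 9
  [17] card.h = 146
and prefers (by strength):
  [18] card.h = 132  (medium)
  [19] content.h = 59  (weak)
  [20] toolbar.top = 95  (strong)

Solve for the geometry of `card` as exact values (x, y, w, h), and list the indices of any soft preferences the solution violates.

card = (x=72, y=87, w=139, h=146)
violated soft preferences: 18, 19, 20

1. card.x = 72  [content.left = card.left]
2. card.w = 139  [content.w = card.w]
3. card.y = 87  [card.top = content.bottom + 9]
4. card.h = 146  [card.h = 146]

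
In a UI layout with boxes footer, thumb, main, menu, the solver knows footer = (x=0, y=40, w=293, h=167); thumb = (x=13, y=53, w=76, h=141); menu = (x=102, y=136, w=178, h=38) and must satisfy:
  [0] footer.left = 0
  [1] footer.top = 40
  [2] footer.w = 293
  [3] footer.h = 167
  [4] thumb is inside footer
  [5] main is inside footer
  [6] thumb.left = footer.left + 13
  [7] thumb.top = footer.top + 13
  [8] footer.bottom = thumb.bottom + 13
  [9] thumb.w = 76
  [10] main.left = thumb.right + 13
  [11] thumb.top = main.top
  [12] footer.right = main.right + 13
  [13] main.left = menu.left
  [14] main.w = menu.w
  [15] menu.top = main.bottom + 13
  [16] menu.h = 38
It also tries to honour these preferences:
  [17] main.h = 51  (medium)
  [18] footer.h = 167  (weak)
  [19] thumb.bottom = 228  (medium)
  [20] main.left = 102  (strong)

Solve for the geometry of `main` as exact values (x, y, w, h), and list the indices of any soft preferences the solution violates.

1. main.x = 102  [main.left = thumb.right + 13]
2. main.y = 53  [thumb.top = main.top]
3. main.w = 178  [footer.right = main.right + 13]
4. main.h = 70  [menu.top = main.bottom + 13]

main = (x=102, y=53, w=178, h=70)
violated soft preferences: 17, 19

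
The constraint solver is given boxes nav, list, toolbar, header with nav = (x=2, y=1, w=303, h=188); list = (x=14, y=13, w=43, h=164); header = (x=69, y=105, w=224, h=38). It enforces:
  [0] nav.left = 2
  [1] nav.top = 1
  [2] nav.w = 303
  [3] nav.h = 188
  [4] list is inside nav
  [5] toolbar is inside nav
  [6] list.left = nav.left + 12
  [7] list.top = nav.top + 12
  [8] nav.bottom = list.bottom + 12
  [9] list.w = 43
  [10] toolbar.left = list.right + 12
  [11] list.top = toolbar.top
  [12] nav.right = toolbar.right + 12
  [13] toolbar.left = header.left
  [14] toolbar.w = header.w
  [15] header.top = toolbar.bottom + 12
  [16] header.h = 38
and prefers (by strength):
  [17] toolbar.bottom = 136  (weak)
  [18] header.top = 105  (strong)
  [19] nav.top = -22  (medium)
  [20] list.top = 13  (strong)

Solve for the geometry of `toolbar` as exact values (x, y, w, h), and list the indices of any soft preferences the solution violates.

1. toolbar.x = 69  [toolbar.left = list.right + 12]
2. toolbar.y = 13  [list.top = toolbar.top]
3. toolbar.w = 224  [nav.right = toolbar.right + 12]
4. toolbar.h = 80  [header.top = toolbar.bottom + 12]

toolbar = (x=69, y=13, w=224, h=80)
violated soft preferences: 17, 19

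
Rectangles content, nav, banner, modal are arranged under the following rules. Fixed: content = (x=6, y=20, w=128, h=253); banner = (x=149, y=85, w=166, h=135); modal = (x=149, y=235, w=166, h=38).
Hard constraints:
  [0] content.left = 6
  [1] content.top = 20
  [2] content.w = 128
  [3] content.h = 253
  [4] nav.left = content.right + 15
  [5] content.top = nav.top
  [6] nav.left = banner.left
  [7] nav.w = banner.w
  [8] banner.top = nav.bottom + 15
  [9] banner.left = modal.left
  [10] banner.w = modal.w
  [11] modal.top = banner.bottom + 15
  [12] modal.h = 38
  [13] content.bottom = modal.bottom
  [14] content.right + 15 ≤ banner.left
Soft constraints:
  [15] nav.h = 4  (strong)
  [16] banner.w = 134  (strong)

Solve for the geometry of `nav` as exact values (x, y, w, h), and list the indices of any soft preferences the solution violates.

1. nav.x = 149  [nav.left = content.right + 15]
2. nav.y = 20  [content.top = nav.top]
3. nav.w = 166  [nav.w = banner.w]
4. nav.h = 50  [banner.top = nav.bottom + 15]

nav = (x=149, y=20, w=166, h=50)
violated soft preferences: 15, 16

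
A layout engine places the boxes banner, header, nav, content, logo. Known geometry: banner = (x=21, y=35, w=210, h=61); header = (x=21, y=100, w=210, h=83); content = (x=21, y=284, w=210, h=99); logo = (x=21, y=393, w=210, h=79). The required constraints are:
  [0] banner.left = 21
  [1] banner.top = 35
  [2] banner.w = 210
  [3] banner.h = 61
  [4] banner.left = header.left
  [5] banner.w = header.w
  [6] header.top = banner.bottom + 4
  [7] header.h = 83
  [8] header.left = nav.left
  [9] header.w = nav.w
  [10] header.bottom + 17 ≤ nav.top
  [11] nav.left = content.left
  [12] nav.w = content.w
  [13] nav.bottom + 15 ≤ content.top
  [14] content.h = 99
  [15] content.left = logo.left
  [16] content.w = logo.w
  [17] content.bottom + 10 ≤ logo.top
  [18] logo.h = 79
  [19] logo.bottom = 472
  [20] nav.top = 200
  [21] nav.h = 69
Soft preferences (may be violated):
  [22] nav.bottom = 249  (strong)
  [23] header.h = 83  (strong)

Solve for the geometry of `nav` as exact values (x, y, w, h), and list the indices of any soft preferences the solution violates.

1. nav.x = 21  [header.left = nav.left]
2. nav.w = 210  [header.w = nav.w]
3. nav.y = 200  [nav.top = 200]
4. nav.h = 69  [nav.h = 69]

nav = (x=21, y=200, w=210, h=69)
violated soft preferences: 22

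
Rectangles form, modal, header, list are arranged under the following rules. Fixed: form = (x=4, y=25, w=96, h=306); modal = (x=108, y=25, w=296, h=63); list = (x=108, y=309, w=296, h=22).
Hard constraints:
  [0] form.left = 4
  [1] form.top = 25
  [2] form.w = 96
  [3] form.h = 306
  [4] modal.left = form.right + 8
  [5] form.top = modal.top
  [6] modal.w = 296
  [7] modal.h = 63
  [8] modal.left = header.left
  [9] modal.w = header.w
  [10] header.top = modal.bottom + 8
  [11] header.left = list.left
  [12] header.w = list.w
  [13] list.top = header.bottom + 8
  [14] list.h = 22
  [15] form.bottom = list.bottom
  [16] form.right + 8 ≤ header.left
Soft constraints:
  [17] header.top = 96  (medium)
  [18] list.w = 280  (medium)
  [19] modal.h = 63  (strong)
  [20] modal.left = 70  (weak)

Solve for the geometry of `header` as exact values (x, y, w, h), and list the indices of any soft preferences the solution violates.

header = (x=108, y=96, w=296, h=205)
violated soft preferences: 18, 20

1. header.x = 108  [modal.left = header.left]
2. header.w = 296  [modal.w = header.w]
3. header.y = 96  [header.top = modal.bottom + 8]
4. header.h = 205  [list.top = header.bottom + 8]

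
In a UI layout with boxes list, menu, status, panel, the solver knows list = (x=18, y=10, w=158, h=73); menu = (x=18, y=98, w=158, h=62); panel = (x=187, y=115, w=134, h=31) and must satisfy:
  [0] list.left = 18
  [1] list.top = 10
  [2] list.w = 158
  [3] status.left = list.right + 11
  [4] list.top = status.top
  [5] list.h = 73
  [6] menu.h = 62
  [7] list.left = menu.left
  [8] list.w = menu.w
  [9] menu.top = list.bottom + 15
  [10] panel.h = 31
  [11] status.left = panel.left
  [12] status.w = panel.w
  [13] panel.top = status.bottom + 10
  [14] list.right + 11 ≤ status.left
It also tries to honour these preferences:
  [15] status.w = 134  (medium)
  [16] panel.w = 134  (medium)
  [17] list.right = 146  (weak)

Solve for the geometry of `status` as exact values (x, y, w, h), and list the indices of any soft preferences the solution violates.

1. status.x = 187  [status.left = list.right + 11]
2. status.y = 10  [list.top = status.top]
3. status.w = 134  [status.w = panel.w]
4. status.h = 95  [panel.top = status.bottom + 10]

status = (x=187, y=10, w=134, h=95)
violated soft preferences: 17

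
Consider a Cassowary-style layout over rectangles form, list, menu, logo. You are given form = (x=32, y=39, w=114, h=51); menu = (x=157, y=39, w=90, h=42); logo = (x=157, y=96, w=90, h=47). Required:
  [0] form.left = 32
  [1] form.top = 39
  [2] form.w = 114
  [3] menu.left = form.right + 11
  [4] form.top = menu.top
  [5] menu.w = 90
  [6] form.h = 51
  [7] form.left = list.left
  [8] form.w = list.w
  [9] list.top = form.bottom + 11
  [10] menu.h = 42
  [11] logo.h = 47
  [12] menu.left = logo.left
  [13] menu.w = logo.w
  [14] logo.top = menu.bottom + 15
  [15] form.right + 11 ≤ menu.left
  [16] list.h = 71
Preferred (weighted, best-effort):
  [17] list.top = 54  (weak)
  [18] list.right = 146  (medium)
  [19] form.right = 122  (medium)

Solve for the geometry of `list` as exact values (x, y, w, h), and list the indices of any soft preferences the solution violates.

1. list.x = 32  [form.left = list.left]
2. list.w = 114  [form.w = list.w]
3. list.y = 101  [list.top = form.bottom + 11]
4. list.h = 71  [list.h = 71]

list = (x=32, y=101, w=114, h=71)
violated soft preferences: 17, 19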